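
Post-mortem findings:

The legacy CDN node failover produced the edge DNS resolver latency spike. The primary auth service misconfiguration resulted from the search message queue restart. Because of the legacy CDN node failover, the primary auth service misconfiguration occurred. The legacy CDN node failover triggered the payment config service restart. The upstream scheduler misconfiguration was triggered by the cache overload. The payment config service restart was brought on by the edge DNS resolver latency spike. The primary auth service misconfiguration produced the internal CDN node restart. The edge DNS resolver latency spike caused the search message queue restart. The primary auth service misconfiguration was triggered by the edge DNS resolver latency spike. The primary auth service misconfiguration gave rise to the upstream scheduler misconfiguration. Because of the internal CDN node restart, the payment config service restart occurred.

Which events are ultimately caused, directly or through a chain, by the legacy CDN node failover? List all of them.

the edge DNS resolver latency spike, the internal CDN node restart, the payment config service restart, the primary auth service misconfiguration, the search message queue restart, the upstream scheduler misconfiguration

Direct effects: the edge DNS resolver latency spike, the primary auth service misconfiguration, the payment config service restart.
2 steps out: the search message queue restart, the internal CDN node restart, the upstream scheduler misconfiguration.
Not reachable from it: the cache overload.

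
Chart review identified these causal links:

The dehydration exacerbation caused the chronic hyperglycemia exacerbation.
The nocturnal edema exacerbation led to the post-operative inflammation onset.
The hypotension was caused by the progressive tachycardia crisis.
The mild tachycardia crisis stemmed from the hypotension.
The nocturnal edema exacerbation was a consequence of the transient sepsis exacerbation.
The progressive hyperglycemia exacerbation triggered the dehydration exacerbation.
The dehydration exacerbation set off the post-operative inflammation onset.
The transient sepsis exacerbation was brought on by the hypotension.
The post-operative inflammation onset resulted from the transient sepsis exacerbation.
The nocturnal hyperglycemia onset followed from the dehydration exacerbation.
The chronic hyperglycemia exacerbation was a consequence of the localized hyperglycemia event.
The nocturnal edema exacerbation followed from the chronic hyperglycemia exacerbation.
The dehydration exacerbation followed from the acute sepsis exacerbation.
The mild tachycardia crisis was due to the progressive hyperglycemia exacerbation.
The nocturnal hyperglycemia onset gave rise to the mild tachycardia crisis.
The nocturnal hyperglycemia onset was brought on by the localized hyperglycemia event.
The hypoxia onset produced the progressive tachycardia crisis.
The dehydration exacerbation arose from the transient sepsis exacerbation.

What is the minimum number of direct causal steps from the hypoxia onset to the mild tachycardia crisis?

Shortest chain: the hypoxia onset → the progressive tachycardia crisis → the hypotension → the mild tachycardia crisis.

3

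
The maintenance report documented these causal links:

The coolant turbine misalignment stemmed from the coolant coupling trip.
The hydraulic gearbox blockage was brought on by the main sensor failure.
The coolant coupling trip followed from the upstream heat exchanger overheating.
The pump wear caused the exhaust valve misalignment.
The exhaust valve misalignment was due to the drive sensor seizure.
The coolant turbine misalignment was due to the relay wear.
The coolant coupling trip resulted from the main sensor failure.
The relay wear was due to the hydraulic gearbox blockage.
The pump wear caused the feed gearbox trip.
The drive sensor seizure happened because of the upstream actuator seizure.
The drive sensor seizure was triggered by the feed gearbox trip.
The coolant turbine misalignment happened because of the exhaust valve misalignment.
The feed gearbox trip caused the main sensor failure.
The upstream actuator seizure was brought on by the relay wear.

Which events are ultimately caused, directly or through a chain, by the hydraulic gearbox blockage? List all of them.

Direct effects: the relay wear.
2 steps out: the upstream actuator seizure, the coolant turbine misalignment.
3 steps out: the drive sensor seizure.
4 steps out: the exhaust valve misalignment.
Not reachable from it: the pump wear, the feed gearbox trip, the main sensor failure, the coolant coupling trip, the upstream heat exchanger overheating.

the coolant turbine misalignment, the drive sensor seizure, the exhaust valve misalignment, the relay wear, the upstream actuator seizure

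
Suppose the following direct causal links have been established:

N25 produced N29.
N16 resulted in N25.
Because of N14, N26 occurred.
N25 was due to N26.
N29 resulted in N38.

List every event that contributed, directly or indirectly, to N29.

Immediate cause of N29: N25.
Further upstream: N14, N26, N16.

N14, N16, N25, N26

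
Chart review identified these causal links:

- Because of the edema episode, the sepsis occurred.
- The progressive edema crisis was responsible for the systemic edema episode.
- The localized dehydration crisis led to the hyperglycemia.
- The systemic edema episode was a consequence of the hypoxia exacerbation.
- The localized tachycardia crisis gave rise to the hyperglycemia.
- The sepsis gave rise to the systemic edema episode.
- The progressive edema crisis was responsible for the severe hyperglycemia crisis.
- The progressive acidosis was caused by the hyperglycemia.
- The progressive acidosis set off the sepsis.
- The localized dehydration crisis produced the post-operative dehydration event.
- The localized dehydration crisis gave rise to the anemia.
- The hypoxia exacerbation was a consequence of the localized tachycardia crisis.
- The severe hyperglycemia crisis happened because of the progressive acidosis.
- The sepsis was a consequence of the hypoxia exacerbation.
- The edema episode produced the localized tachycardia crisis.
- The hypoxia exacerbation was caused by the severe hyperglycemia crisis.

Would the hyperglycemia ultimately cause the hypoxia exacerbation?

Yes

There is a causal chain: the hyperglycemia → the progressive acidosis → the severe hyperglycemia crisis → the hypoxia exacerbation.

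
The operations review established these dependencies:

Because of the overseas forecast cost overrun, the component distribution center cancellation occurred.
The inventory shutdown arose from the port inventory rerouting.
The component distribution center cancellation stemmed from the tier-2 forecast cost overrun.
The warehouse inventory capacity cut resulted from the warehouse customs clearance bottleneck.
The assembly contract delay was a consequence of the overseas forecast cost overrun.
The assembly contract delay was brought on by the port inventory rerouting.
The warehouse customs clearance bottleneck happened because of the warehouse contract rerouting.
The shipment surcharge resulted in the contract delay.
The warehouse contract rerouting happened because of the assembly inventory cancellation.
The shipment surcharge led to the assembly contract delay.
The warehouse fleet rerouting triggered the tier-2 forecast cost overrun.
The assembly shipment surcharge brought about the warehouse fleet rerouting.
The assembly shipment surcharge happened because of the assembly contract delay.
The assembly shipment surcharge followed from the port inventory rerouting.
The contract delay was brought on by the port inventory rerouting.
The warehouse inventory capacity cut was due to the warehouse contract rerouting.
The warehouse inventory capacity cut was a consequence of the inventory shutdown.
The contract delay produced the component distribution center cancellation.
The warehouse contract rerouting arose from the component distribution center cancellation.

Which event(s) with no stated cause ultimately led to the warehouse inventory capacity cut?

the assembly inventory cancellation, the overseas forecast cost overrun, the port inventory rerouting, the shipment surcharge

Tracing upstream from the warehouse inventory capacity cut: the warehouse inventory capacity cut ← the warehouse contract rerouting ← the component distribution center cancellation ← the overseas forecast cost overrun.
A separate upstream branch: the warehouse inventory capacity cut ← the warehouse contract rerouting ← the component distribution center cancellation ← the contract delay ← the shipment surcharge.
A separate upstream branch: the warehouse inventory capacity cut ← the inventory shutdown ← the port inventory rerouting.
A separate upstream branch: the warehouse inventory capacity cut ← the warehouse contract rerouting ← the assembly inventory cancellation.
Each of those chain origins has no stated cause.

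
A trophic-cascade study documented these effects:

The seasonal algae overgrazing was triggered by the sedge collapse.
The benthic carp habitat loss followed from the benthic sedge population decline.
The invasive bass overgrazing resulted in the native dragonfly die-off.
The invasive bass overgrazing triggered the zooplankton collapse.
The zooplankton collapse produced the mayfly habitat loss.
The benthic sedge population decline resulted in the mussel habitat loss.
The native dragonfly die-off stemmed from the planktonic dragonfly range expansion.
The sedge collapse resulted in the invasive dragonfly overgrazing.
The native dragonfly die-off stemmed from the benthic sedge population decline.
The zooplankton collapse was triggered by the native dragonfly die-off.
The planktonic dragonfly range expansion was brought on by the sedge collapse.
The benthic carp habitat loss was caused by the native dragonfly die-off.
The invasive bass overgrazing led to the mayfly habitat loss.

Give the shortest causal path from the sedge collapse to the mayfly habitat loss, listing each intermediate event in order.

the sedge collapse → the planktonic dragonfly range expansion → the native dragonfly die-off → the zooplankton collapse → the mayfly habitat loss

the sedge collapse → the planktonic dragonfly range expansion
the planktonic dragonfly range expansion → the native dragonfly die-off
the native dragonfly die-off → the zooplankton collapse
the zooplankton collapse → the mayfly habitat loss
Length: 4 steps.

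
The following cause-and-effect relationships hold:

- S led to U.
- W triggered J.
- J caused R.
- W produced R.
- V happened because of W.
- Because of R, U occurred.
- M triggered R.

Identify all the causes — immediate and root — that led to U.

J, M, R, S, W

Immediate causes of U: S, R.
Further upstream: W, M, J.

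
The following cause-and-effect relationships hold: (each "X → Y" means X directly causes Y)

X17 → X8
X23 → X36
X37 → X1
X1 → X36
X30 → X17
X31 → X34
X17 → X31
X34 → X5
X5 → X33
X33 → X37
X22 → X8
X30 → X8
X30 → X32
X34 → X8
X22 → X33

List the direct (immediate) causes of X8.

X17, X22, X30, X34

Upstream contributors include X31, but only X17, X22, X30, X34 feed directly into X8.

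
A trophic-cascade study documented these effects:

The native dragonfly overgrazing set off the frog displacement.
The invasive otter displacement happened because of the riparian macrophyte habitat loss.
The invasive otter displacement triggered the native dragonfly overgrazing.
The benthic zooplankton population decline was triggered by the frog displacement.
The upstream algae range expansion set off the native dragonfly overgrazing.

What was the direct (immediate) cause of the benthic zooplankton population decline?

the frog displacement

Upstream contributors include the riparian macrophyte habitat loss, the invasive otter displacement, the native dragonfly overgrazing, the upstream algae range expansion, but only the frog displacement feeds directly into the benthic zooplankton population decline.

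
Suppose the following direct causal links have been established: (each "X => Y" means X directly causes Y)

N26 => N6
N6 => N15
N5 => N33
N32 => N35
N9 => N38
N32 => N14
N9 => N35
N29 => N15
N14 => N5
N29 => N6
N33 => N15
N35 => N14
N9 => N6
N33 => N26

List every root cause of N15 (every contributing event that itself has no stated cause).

Tracing upstream from N15: N15 ← N33 ← N5 ← N14 ← N32.
A separate upstream branch: N15 ← N6 ← N9.
A separate upstream branch: N15 ← N29.
Each of those chain origins has no stated cause.

N29, N32, N9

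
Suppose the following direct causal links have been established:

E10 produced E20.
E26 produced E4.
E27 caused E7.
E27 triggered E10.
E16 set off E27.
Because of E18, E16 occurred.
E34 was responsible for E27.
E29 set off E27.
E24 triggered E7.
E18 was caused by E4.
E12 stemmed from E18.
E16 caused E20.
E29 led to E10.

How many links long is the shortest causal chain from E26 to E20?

Shortest chain: E26 → E4 → E18 → E16 → E20.

4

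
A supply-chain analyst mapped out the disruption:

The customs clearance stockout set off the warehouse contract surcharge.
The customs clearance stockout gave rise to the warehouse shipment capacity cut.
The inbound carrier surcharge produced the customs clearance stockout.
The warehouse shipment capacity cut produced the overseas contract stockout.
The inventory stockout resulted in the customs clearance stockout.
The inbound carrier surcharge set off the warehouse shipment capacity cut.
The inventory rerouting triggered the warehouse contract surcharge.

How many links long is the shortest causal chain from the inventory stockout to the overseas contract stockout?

Shortest chain: the inventory stockout → the customs clearance stockout → the warehouse shipment capacity cut → the overseas contract stockout.

3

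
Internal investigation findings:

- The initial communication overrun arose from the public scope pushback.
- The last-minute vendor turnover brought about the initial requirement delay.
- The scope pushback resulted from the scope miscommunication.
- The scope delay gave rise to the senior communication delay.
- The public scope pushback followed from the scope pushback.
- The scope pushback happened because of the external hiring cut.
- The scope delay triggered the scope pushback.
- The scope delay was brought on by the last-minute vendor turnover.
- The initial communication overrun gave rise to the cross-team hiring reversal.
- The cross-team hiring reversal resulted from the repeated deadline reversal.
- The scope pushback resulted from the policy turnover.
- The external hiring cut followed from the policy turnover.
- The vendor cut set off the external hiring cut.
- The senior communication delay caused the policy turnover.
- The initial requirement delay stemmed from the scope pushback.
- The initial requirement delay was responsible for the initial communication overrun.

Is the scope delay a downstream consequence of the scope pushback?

The scope pushback leads to the initial requirement delay, the public scope pushback, the initial communication overrun, the cross-team hiring reversal; the scope delay is not among them.

No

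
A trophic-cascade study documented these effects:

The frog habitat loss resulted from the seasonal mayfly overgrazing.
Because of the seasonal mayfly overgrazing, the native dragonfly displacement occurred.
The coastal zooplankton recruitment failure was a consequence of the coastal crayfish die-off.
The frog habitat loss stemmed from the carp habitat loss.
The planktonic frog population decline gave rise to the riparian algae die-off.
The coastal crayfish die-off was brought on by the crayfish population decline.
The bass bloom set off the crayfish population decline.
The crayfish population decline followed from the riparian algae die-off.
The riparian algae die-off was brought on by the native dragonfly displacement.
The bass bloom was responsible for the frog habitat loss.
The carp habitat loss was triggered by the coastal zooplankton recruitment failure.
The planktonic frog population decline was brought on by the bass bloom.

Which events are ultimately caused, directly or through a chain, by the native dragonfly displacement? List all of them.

the carp habitat loss, the coastal crayfish die-off, the coastal zooplankton recruitment failure, the crayfish population decline, the frog habitat loss, the riparian algae die-off

Direct effects: the riparian algae die-off.
2 steps out: the crayfish population decline.
3 steps out: the coastal crayfish die-off.
4 steps out: the coastal zooplankton recruitment failure.
5 steps out: the carp habitat loss.
6 steps out: the frog habitat loss.
Not reachable from it: the bass bloom, the seasonal mayfly overgrazing, the planktonic frog population decline.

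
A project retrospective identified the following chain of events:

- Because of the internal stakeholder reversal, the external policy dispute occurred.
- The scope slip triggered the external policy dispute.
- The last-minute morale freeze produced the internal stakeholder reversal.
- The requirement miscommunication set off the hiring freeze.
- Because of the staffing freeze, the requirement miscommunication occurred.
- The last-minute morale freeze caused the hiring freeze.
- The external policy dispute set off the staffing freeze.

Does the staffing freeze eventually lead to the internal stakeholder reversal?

No

The staffing freeze leads to the requirement miscommunication, the hiring freeze; the internal stakeholder reversal is not among them.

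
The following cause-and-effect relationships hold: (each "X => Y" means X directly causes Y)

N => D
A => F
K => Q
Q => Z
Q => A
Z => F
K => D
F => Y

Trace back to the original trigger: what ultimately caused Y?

K

Tracing upstream from Y: Y ← F ← A ← Q ← K.
K has no stated cause, so it is the root.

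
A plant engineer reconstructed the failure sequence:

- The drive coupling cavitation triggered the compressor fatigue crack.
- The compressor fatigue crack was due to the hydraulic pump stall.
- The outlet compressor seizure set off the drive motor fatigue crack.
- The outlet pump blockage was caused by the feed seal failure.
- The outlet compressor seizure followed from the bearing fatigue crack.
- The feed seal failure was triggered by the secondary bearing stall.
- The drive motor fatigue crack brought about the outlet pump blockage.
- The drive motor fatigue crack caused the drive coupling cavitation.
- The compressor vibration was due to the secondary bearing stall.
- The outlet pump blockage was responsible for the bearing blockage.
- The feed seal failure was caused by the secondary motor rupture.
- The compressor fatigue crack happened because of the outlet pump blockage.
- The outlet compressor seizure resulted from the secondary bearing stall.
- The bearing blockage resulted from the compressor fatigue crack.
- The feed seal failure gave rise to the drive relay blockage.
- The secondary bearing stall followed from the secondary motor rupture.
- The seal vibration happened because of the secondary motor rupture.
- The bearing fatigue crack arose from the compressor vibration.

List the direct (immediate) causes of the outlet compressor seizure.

the bearing fatigue crack, the secondary bearing stall

Upstream contributors include the secondary motor rupture, the compressor vibration, but only the bearing fatigue crack, the secondary bearing stall feed directly into the outlet compressor seizure.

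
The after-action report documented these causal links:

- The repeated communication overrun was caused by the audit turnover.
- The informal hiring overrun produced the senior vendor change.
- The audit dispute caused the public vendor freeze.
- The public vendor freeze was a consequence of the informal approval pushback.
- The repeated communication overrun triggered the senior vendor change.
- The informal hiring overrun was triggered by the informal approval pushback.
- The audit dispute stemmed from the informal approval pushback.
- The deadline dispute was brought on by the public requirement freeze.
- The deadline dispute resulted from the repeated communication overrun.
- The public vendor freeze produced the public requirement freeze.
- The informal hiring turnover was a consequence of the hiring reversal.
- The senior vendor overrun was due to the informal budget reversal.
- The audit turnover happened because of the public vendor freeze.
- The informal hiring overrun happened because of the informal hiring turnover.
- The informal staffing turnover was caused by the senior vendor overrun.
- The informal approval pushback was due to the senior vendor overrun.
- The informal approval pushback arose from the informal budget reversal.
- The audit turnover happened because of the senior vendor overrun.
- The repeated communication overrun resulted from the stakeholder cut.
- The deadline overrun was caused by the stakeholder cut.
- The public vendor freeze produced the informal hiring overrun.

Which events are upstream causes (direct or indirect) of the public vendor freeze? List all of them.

Immediate causes of the public vendor freeze: the informal approval pushback, the audit dispute.
Further upstream: the informal budget reversal, the senior vendor overrun.

the audit dispute, the informal approval pushback, the informal budget reversal, the senior vendor overrun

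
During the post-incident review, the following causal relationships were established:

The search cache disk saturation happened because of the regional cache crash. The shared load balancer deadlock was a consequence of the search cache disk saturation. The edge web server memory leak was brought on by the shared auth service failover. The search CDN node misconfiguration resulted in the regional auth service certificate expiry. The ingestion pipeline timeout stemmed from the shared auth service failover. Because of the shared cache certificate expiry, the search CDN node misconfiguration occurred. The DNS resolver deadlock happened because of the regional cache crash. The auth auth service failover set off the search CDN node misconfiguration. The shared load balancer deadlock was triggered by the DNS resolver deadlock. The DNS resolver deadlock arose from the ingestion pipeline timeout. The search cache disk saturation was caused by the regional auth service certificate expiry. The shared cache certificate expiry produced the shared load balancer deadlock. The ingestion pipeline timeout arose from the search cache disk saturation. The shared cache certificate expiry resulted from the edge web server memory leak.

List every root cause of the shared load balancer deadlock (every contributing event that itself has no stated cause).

Tracing upstream from the shared load balancer deadlock: the shared load balancer deadlock ← the shared cache certificate expiry ← the edge web server memory leak ← the shared auth service failover.
A separate upstream branch: the shared load balancer deadlock ← the search cache disk saturation ← the regional auth service certificate expiry ← the search CDN node misconfiguration ← the auth auth service failover.
A separate upstream branch: the shared load balancer deadlock ← the search cache disk saturation ← the regional cache crash.
Each of those chain origins has no stated cause.

the auth auth service failover, the regional cache crash, the shared auth service failover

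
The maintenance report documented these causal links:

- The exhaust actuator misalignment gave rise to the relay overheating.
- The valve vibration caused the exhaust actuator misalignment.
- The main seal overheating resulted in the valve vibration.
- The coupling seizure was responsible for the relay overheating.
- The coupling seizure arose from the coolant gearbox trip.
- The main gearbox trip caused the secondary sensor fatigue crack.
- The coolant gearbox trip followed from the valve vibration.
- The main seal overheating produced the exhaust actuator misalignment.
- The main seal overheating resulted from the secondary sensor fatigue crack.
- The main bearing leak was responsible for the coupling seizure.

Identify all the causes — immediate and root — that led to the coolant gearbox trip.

the main gearbox trip, the main seal overheating, the secondary sensor fatigue crack, the valve vibration

Immediate cause of the coolant gearbox trip: the valve vibration.
Further upstream: the main gearbox trip, the secondary sensor fatigue crack, the main seal overheating.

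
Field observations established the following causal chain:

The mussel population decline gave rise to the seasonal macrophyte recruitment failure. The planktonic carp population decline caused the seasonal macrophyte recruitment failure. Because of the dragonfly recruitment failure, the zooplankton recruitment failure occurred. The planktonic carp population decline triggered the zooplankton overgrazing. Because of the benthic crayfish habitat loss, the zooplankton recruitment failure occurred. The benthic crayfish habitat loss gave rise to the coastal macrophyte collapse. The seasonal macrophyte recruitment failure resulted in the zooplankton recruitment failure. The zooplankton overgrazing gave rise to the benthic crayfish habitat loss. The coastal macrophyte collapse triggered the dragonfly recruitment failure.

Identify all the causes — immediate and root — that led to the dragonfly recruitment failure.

the benthic crayfish habitat loss, the coastal macrophyte collapse, the planktonic carp population decline, the zooplankton overgrazing

Immediate cause of the dragonfly recruitment failure: the coastal macrophyte collapse.
Further upstream: the planktonic carp population decline, the zooplankton overgrazing, the benthic crayfish habitat loss.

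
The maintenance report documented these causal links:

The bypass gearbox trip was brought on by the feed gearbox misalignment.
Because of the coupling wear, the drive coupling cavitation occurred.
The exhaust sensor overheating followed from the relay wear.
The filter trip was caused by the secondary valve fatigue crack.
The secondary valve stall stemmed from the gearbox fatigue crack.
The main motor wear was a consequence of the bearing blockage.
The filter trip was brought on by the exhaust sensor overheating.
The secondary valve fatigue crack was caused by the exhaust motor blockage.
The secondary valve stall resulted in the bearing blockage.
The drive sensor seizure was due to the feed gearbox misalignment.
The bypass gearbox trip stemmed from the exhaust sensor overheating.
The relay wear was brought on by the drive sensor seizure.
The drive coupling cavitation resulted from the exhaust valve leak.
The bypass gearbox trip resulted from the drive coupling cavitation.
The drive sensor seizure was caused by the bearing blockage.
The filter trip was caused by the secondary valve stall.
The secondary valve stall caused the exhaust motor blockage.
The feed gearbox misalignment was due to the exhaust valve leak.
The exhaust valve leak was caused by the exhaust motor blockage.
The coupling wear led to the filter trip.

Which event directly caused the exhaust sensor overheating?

the relay wear

Upstream contributors include the gearbox fatigue crack, the secondary valve stall, the exhaust motor blockage, the exhaust valve leak, the bearing blockage, the feed gearbox misalignment, the drive sensor seizure, but only the relay wear feeds directly into the exhaust sensor overheating.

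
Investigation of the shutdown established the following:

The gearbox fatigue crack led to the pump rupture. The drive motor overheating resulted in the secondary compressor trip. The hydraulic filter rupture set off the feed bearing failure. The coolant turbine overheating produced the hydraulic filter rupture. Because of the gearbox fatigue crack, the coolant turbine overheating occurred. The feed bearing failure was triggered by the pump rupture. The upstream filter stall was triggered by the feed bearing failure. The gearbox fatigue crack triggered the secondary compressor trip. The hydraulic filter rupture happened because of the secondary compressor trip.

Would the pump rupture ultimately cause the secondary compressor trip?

No

The pump rupture leads to the feed bearing failure, the upstream filter stall; the secondary compressor trip is not among them.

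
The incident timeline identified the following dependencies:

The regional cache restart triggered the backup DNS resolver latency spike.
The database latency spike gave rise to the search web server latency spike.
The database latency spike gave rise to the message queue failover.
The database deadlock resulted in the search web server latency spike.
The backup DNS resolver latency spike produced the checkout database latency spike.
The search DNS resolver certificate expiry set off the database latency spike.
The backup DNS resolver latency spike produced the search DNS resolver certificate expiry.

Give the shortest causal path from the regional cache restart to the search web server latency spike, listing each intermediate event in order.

the regional cache restart → the backup DNS resolver latency spike
the backup DNS resolver latency spike → the search DNS resolver certificate expiry
the search DNS resolver certificate expiry → the database latency spike
the database latency spike → the search web server latency spike
Length: 4 steps.

the regional cache restart → the backup DNS resolver latency spike → the search DNS resolver certificate expiry → the database latency spike → the search web server latency spike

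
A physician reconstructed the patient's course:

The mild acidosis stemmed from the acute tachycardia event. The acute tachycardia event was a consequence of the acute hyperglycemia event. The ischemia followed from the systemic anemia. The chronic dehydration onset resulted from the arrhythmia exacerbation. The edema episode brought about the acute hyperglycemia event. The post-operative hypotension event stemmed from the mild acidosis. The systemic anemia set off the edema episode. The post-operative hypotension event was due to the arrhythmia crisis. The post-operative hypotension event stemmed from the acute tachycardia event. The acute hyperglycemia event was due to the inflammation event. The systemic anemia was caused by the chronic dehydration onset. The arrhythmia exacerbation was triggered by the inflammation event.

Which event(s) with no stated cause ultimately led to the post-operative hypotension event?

the arrhythmia crisis, the inflammation event

Tracing upstream from the post-operative hypotension event: the post-operative hypotension event ← the acute tachycardia event ← the acute hyperglycemia event ← the inflammation event.
A separate upstream branch: the post-operative hypotension event ← the arrhythmia crisis.
Each of those chain origins has no stated cause.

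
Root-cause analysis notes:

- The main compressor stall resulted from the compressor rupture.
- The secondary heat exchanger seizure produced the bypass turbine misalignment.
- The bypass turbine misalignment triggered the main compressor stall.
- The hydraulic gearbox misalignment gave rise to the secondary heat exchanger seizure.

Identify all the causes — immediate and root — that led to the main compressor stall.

the bypass turbine misalignment, the compressor rupture, the hydraulic gearbox misalignment, the secondary heat exchanger seizure

Immediate causes of the main compressor stall: the compressor rupture, the bypass turbine misalignment.
Further upstream: the hydraulic gearbox misalignment, the secondary heat exchanger seizure.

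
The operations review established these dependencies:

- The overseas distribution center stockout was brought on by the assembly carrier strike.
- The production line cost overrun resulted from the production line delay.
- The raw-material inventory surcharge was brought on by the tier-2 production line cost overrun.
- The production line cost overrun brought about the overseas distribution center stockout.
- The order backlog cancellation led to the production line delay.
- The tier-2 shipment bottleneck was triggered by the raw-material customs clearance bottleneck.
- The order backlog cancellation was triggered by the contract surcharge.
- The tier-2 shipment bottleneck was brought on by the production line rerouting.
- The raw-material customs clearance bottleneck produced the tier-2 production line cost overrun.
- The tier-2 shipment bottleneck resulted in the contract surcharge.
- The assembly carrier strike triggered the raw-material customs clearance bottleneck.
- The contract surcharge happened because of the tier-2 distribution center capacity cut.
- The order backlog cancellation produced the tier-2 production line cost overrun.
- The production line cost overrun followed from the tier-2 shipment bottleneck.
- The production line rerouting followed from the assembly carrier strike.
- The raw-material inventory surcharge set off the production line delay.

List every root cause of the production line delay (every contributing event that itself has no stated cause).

Tracing upstream from the production line delay: the production line delay ← the raw-material inventory surcharge ← the tier-2 production line cost overrun ← the raw-material customs clearance bottleneck ← the assembly carrier strike.
A separate upstream branch: the production line delay ← the order backlog cancellation ← the contract surcharge ← the tier-2 distribution center capacity cut.
Each of those chain origins has no stated cause.

the assembly carrier strike, the tier-2 distribution center capacity cut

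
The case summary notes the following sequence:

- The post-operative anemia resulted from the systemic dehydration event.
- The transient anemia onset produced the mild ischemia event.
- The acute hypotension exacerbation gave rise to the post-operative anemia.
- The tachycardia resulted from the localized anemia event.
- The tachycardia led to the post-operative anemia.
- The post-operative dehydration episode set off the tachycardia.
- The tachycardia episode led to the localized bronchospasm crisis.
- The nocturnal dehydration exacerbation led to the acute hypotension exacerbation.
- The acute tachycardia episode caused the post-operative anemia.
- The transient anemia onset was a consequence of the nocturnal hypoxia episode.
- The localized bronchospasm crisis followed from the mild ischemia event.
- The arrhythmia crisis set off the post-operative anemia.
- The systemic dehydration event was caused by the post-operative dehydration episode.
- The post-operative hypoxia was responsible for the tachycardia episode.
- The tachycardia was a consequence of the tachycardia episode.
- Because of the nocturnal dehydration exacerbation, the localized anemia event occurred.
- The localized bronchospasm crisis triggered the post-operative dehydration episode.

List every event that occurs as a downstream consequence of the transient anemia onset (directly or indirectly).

Direct effects: the mild ischemia event.
2 steps out: the localized bronchospasm crisis.
3 steps out: the post-operative dehydration episode.
4 steps out: the systemic dehydration event, the tachycardia.
5 steps out: the post-operative anemia.
Not reachable from it: the nocturnal hypoxia episode, the post-operative hypoxia, the nocturnal dehydration exacerbation, the tachycardia episode, the acute hypotension exacerbation, the localized anemia event, the arrhythmia crisis, the acute tachycardia episode.

the localized bronchospasm crisis, the mild ischemia event, the post-operative anemia, the post-operative dehydration episode, the systemic dehydration event, the tachycardia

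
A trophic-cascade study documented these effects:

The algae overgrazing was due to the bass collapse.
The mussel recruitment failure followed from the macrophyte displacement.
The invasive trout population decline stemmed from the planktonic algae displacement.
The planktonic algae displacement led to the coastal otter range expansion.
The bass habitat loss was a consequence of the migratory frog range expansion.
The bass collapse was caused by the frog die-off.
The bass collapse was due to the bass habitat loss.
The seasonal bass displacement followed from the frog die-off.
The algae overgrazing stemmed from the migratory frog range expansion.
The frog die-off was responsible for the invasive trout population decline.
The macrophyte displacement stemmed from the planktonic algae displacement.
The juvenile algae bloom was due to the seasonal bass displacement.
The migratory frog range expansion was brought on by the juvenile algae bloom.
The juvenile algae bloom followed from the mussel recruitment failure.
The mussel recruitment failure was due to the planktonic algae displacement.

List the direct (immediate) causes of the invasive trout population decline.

the frog die-off, the planktonic algae displacement → the invasive trout population decline with nothing further upstream stated.

the frog die-off, the planktonic algae displacement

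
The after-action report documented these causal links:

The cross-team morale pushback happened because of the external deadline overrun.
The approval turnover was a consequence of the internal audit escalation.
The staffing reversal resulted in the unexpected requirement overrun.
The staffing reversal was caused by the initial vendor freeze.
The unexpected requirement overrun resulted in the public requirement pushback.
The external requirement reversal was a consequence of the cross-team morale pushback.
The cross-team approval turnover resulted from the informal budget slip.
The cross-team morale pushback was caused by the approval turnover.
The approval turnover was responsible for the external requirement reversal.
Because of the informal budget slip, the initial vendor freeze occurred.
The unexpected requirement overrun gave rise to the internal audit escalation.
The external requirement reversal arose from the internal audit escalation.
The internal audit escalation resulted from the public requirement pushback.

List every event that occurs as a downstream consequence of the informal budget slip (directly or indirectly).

the approval turnover, the cross-team approval turnover, the cross-team morale pushback, the external requirement reversal, the initial vendor freeze, the internal audit escalation, the public requirement pushback, the staffing reversal, the unexpected requirement overrun

Direct effects: the cross-team approval turnover, the initial vendor freeze.
2 steps out: the staffing reversal.
3 steps out: the unexpected requirement overrun.
4 steps out: the public requirement pushback, the internal audit escalation.
5 steps out: the approval turnover, the external requirement reversal.
6 steps out: the cross-team morale pushback.
Not reachable from it: the external deadline overrun.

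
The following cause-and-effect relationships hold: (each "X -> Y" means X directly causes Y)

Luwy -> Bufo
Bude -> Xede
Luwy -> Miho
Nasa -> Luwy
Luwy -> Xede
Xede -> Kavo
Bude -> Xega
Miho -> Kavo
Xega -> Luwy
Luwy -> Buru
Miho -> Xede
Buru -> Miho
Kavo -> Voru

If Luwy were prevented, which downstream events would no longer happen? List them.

Bufo, Buru, Miho

Downstream of Luwy: Buru, Miho, Bufo, Xede, Kavo, Voru.
Of those, still caused via another path: Xede, Kavo, Voru.
The remainder have no surviving cause.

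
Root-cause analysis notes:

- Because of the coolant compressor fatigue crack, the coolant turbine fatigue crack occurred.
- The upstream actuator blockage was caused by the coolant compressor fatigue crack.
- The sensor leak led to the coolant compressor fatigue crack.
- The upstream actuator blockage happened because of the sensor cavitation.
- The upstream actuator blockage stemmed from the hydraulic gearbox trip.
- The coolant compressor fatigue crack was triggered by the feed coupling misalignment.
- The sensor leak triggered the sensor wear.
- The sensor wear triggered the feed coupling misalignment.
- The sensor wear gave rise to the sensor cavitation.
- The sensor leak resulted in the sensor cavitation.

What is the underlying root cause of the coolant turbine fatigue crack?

Tracing upstream from the coolant turbine fatigue crack: the coolant turbine fatigue crack ← the coolant compressor fatigue crack ← the sensor leak.
The sensor leak has no stated cause, so it is the root.

the sensor leak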